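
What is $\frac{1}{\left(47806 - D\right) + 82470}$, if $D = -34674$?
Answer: $\frac{1}{164950} \approx 6.0624 \cdot 10^{-6}$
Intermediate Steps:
$\frac{1}{\left(47806 - D\right) + 82470} = \frac{1}{\left(47806 - -34674\right) + 82470} = \frac{1}{\left(47806 + 34674\right) + 82470} = \frac{1}{82480 + 82470} = \frac{1}{164950}$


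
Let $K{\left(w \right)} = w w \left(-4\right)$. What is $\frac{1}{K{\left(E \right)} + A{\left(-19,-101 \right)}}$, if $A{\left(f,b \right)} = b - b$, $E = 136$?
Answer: $- \frac{1}{73984} \approx -1.3516 \cdot 10^{-5}$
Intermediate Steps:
$A{\left(f,b \right)} = 0$
$K{\left(w \right)} = - 4 w^{2}$ ($K{\left(w \right)} = w^{2} \left(-4\right) = - 4 w^{2}$)
$\frac{1}{K{\left(E \right)} + A{\left(-19,-101 \right)}} = \frac{1}{- 4 \cdot 136^{2} + 0} = \frac{1}{\left(-4\right) 18496 + 0} = \frac{1}{-73984 + 0} = \frac{1}{-73984} = - \frac{1}{73984}$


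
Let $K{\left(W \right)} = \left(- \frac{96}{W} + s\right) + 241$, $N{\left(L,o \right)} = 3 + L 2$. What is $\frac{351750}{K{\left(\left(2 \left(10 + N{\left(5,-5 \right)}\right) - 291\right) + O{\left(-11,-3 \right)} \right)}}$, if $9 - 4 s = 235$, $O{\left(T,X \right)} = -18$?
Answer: $\frac{61673500}{32413} \approx 1902.7$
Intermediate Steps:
$s = - \frac{113}{2}$ ($s = \frac{9}{4} - \frac{235}{4} = - \frac{113}{2} \approx -56.5$)
$N{\left(L,o \right)} = 3 + 2 L$
$K{\left(W \right)} = \frac{369}{2} - \frac{96}{W}$ ($K{\left(W \right)} = \left(- \frac{96}{W} - \frac{113}{2}\right) + 241 = \left(- \frac{113}{2} - \frac{96}{W}\right) + 241 = \frac{369}{2} - \frac{96}{W}$)
$\frac{351750}{K{\left(\left(2 \left(10 + N{\left(5,-5 \right)}\right) - 291\right) + O{\left(-11,-3 \right)} \right)}} = \frac{351750}{\frac{369}{2} - \frac{96}{\left(2 \left(10 + \left(3 + 2 \cdot 5\right)\right) - 291\right) - 18}} = \frac{351750}{\frac{369}{2} - \frac{96}{\left(2 \left(10 + \left(3 + 10\right)\right) - 291\right) - 18}} = \frac{351750}{\frac{369}{2} - \frac{96}{\left(2 \left(10 + 13\right) - 291\right) - 18}} = \frac{351750}{\frac{369}{2} - \frac{96}{\left(2 \cdot 23 - 291\right) - 18}} = \frac{351750}{\frac{369}{2} - \frac{96}{\left(46 - 291\right) - 18}} = \frac{351750}{\frac{369}{2} - \frac{96}{-245 - 18}} = \frac{351750}{\frac{369}{2} - \frac{96}{-263}} = \frac{351750}{\frac{369}{2} - - \frac{96}{263}} = \frac{351750}{\frac{369}{2} + \frac{96}{263}} = \frac{351750}{\frac{97239}{526}} = 351750 \cdot \frac{526}{97239} = \frac{61673500}{32413}$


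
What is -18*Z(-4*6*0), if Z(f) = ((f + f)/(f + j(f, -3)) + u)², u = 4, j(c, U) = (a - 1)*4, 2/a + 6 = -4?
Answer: -288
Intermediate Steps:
a = -⅕ (a = 2/(-6 - 4) = 2/(-10) = 2*(-⅒) = -⅕ ≈ -0.20000)
j(c, U) = -24/5 (j(c, U) = (-⅕ - 1)*4 = -6/5*4 = -24/5)
Z(f) = (4 + 2*f/(-24/5 + f))² (Z(f) = ((f + f)/(f - 24/5) + 4)² = ((2*f)/(-24/5 + f) + 4)² = (2*f/(-24/5 + f) + 4)² = (4 + 2*f/(-24/5 + f))²)
-18*Z(-4*6*0) = -648*(-16 + 5*(-4*6*0))²/(-24 + 5*(-4*6*0))² = -648*(-16 + 5*(-24*0))²/(-24 + 5*(-24*0))² = -648*(-16 + 5*0)²/(-24 + 5*0)² = -648*(-16 + 0)²/(-24 + 0)² = -648*(-16)²/(-24)² = -648*256/576 = -18*16 = -288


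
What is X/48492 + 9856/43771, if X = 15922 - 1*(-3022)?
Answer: 46683392/75805119 ≈ 0.61583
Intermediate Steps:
X = 18944 (X = 15922 + 3022 = 18944)
X/48492 + 9856/43771 = 18944/48492 + 9856/43771 = 18944*(1/48492) + 9856*(1/43771) = 4736/12123 + 1408/6253 = 46683392/75805119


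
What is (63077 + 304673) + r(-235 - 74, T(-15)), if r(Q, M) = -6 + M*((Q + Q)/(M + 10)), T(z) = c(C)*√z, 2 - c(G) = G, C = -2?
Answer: 6244232/17 - 1236*I*√15/17 ≈ 3.6731e+5 - 281.59*I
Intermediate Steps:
c(G) = 2 - G
T(z) = 4*√z (T(z) = (2 - 1*(-2))*√z = (2 + 2)*√z = 4*√z)
r(Q, M) = -6 + 2*M*Q/(10 + M) (r(Q, M) = -6 + M*((2*Q)/(10 + M)) = -6 + M*(2*Q/(10 + M)) = -6 + 2*M*Q/(10 + M))
(63077 + 304673) + r(-235 - 74, T(-15)) = (63077 + 304673) + 2*(-30 - 12*√(-15) + (4*√(-15))*(-235 - 74))/(10 + 4*√(-15)) = 367750 + 2*(-30 - 12*I*√15 + (4*(I*√15))*(-309))/(10 + 4*(I*√15)) = 367750 + 2*(-30 - 12*I*√15 + (4*I*√15)*(-309))/(10 + 4*I*√15) = 367750 + 2*(-30 - 12*I*√15 - 1236*I*√15)/(10 + 4*I*√15) = 367750 + 2*(-30 - 1248*I*√15)/(10 + 4*I*√15)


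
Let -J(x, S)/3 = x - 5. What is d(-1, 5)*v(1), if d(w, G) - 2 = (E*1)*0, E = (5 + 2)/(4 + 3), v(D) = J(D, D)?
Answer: 24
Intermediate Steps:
J(x, S) = 15 - 3*x (J(x, S) = -3*(x - 5) = -3*(-5 + x) = 15 - 3*x)
v(D) = 15 - 3*D
E = 1 (E = 7/7 = 7*(⅐) = 1)
d(w, G) = 2 (d(w, G) = 2 + (1*1)*0 = 2 + 1*0 = 2 + 0 = 2)
d(-1, 5)*v(1) = 2*(15 - 3*1) = 2*(15 - 3) = 2*12 = 24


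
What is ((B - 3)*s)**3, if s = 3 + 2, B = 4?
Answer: 125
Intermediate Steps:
s = 5
((B - 3)*s)**3 = ((4 - 3)*5)**3 = (1*5)**3 = 5**3 = 125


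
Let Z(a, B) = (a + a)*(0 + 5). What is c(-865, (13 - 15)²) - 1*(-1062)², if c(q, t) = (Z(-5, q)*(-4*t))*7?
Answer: -1122244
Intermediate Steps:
Z(a, B) = 10*a (Z(a, B) = (2*a)*5 = 10*a)
c(q, t) = 1400*t (c(q, t) = ((10*(-5))*(-4*t))*7 = -(-200)*t*7 = (200*t)*7 = 1400*t)
c(-865, (13 - 15)²) - 1*(-1062)² = 1400*(13 - 15)² - 1*(-1062)² = 1400*(-2)² - 1*1127844 = 1400*4 - 1127844 = 5600 - 1127844 = -1122244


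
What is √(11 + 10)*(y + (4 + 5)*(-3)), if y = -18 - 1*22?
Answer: -67*√21 ≈ -307.03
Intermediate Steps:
y = -40 (y = -18 - 22 = -40)
√(11 + 10)*(y + (4 + 5)*(-3)) = √(11 + 10)*(-40 + (4 + 5)*(-3)) = √21*(-40 + 9*(-3)) = √21*(-40 - 27) = √21*(-67) = -67*√21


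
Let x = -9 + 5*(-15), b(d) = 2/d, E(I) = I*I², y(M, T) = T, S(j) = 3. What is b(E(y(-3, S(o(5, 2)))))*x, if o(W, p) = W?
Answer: -56/9 ≈ -6.2222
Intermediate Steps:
E(I) = I³
x = -84 (x = -9 - 75 = -84)
b(E(y(-3, S(o(5, 2)))))*x = (2/(3³))*(-84) = (2/27)*(-84) = -56/9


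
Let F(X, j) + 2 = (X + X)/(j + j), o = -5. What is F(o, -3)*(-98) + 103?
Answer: 407/3 ≈ 135.67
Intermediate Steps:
F(X, j) = -2 + X/j (F(X, j) = -2 + (X + X)/(j + j) = -2 + (2*X)/((2*j)) = -2 + (2*X)*(1/(2*j)) = -2 + X/j)
F(o, -3)*(-98) + 103 = (-2 - 5/(-3))*(-98) + 103 = (-2 - 5*(-⅓))*(-98) + 103 = (-2 + 5/3)*(-98) + 103 = -⅓*(-98) + 103 = 98/3 + 103 = 407/3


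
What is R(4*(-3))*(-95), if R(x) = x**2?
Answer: -13680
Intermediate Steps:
R(4*(-3))*(-95) = (4*(-3))**2*(-95) = (-12)**2*(-95) = 144*(-95) = -13680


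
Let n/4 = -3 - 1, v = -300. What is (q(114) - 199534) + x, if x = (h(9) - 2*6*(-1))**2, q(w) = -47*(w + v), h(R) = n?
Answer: -190776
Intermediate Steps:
n = -16 (n = 4*(-3 - 1) = 4*(-4) = -16)
h(R) = -16
q(w) = 14100 - 47*w (q(w) = -47*(w - 300) = -47*(-300 + w) = 14100 - 47*w)
x = 16 (x = (-16 - 2*6*(-1))**2 = (-16 - 12*(-1))**2 = (-16 + 12)**2 = (-4)**2 = 16)
(q(114) - 199534) + x = ((14100 - 47*114) - 199534) + 16 = ((14100 - 5358) - 199534) + 16 = (8742 - 199534) + 16 = -190792 + 16 = -190776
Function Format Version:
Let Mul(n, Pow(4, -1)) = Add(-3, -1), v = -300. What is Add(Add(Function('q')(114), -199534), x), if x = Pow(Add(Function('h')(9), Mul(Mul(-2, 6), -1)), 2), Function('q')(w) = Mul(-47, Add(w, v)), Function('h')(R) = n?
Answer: -190776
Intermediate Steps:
n = -16 (n = Mul(4, Add(-3, -1)) = Mul(4, -4) = -16)
Function('h')(R) = -16
Function('q')(w) = Add(14100, Mul(-47, w)) (Function('q')(w) = Mul(-47, Add(w, -300)) = Mul(-47, Add(-300, w)) = Add(14100, Mul(-47, w)))
x = 16 (x = Pow(Add(-16, Mul(Mul(-2, 6), -1)), 2) = Pow(Add(-16, Mul(-12, -1)), 2) = Pow(Add(-16, 12), 2) = Pow(-4, 2) = 16)
Add(Add(Function('q')(114), -199534), x) = Add(Add(Add(14100, Mul(-47, 114)), -199534), 16) = Add(Add(Add(14100, -5358), -199534), 16) = Add(Add(8742, -199534), 16) = Add(-190792, 16) = -190776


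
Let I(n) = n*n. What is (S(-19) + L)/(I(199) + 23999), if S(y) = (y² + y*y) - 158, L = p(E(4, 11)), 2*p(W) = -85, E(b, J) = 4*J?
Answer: 1043/127200 ≈ 0.0081997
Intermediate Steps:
I(n) = n²
p(W) = -85/2 (p(W) = (½)*(-85) = -85/2)
L = -85/2 ≈ -42.500
S(y) = -158 + 2*y² (S(y) = (y² + y²) - 158 = 2*y² - 158 = -158 + 2*y²)
(S(-19) + L)/(I(199) + 23999) = ((-158 + 2*(-19)²) - 85/2)/(199² + 23999) = ((-158 + 2*361) - 85/2)/(39601 + 23999) = ((-158 + 722) - 85/2)/63600 = (564 - 85/2)*(1/63600) = (1043/2)*(1/63600) = 1043/127200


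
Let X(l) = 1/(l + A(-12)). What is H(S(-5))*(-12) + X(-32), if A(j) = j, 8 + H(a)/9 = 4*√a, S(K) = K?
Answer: 38015/44 - 432*I*√5 ≈ 863.98 - 965.98*I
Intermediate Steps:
H(a) = -72 + 36*√a (H(a) = -72 + 9*(4*√a) = -72 + 36*√a)
X(l) = 1/(-12 + l) (X(l) = 1/(l - 12) = 1/(-12 + l))
H(S(-5))*(-12) + X(-32) = (-72 + 36*√(-5))*(-12) + 1/(-12 - 32) = (-72 + 36*(I*√5))*(-12) + 1/(-44) = (-72 + 36*I*√5)*(-12) - 1/44 = (864 - 432*I*√5) - 1/44 = 38015/44 - 432*I*√5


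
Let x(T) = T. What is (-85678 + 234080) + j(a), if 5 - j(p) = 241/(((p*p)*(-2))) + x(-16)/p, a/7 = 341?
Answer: 1691177684591/11395538 ≈ 1.4841e+5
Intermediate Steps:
a = 2387 (a = 7*341 = 2387)
j(p) = 5 + 16/p + 241/(2*p**2) (j(p) = 5 - (241/(((p*p)*(-2))) - 16/p) = 5 - (241/((p**2*(-2))) - 16/p) = 5 - (241/((-2*p**2)) - 16/p) = 5 - (241*(-1/(2*p**2)) - 16/p) = 5 - (-241/(2*p**2) - 16/p) = 5 - (-16/p - 241/(2*p**2)) = 5 + (16/p + 241/(2*p**2)) = 5 + 16/p + 241/(2*p**2))
(-85678 + 234080) + j(a) = (-85678 + 234080) + (5 + 16/2387 + (241/2)/2387**2) = 148402 + (5 + 16*(1/2387) + (241/2)*(1/5697769)) = 148402 + (5 + 16/2387 + 241/11395538) = 148402 + 57054315/11395538 = 1691177684591/11395538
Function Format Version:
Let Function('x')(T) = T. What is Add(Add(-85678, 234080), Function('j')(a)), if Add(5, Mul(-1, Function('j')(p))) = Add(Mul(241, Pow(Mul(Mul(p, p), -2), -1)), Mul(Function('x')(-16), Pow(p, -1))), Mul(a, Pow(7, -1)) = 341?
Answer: Rational(1691177684591, 11395538) ≈ 1.4841e+5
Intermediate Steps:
a = 2387 (a = Mul(7, 341) = 2387)
Function('j')(p) = Add(5, Mul(16, Pow(p, -1)), Mul(Rational(241, 2), Pow(p, -2))) (Function('j')(p) = Add(5, Mul(-1, Add(Mul(241, Pow(Mul(Mul(p, p), -2), -1)), Mul(-16, Pow(p, -1))))) = Add(5, Mul(-1, Add(Mul(241, Pow(Mul(Pow(p, 2), -2), -1)), Mul(-16, Pow(p, -1))))) = Add(5, Mul(-1, Add(Mul(241, Pow(Mul(-2, Pow(p, 2)), -1)), Mul(-16, Pow(p, -1))))) = Add(5, Mul(-1, Add(Mul(241, Mul(Rational(-1, 2), Pow(p, -2))), Mul(-16, Pow(p, -1))))) = Add(5, Mul(-1, Add(Mul(Rational(-241, 2), Pow(p, -2)), Mul(-16, Pow(p, -1))))) = Add(5, Mul(-1, Add(Mul(-16, Pow(p, -1)), Mul(Rational(-241, 2), Pow(p, -2))))) = Add(5, Add(Mul(16, Pow(p, -1)), Mul(Rational(241, 2), Pow(p, -2)))) = Add(5, Mul(16, Pow(p, -1)), Mul(Rational(241, 2), Pow(p, -2))))
Add(Add(-85678, 234080), Function('j')(a)) = Add(Add(-85678, 234080), Add(5, Mul(16, Pow(2387, -1)), Mul(Rational(241, 2), Pow(2387, -2)))) = Add(148402, Add(5, Mul(16, Rational(1, 2387)), Mul(Rational(241, 2), Rational(1, 5697769)))) = Add(148402, Add(5, Rational(16, 2387), Rational(241, 11395538))) = Add(148402, Rational(57054315, 11395538)) = Rational(1691177684591, 11395538)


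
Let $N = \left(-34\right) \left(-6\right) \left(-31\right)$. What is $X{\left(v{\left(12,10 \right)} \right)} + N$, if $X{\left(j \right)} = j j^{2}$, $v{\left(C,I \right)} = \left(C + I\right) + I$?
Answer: $26444$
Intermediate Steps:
$v{\left(C,I \right)} = C + 2 I$
$X{\left(j \right)} = j^{3}$
$N = -6324$ ($N = 204 \left(-31\right) = -6324$)
$X{\left(v{\left(12,10 \right)} \right)} + N = \left(12 + 2 \cdot 10\right)^{3} - 6324 = \left(12 + 20\right)^{3} - 6324 = 32^{3} - 6324 = 32768 - 6324 = 26444$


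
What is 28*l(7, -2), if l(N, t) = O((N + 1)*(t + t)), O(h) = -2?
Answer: -56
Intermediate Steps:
l(N, t) = -2
28*l(7, -2) = 28*(-2) = -56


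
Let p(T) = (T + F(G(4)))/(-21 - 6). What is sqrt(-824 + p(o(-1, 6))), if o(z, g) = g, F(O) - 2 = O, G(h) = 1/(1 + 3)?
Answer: 5*I*sqrt(1187)/6 ≈ 28.711*I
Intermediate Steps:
G(h) = 1/4
F(O) = 2 + O
p(T) = -1/12 - T/27 (p(T) = (T + (2 + 1/4))/(-21 - 6) = (T + 9/4)/(-27) = (9/4 + T)*(-1/27) = -1/12 - T/27)
sqrt(-824 + p(o(-1, 6))) = sqrt(-824 + (-1/12 - 1/27*6)) = sqrt(-824 + (-1/12 - 2/9)) = sqrt(-824 - 11/36) = sqrt(-29675/36) = 5*I*sqrt(1187)/6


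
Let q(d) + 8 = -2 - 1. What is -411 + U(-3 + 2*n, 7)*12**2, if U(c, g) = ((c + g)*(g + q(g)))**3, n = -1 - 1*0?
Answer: -74139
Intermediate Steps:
q(d) = -11 (q(d) = -8 + (-2 - 1) = -8 - 3 = -11)
n = -1 (n = -1 + 0 = -1)
U(c, g) = (-11 + g)**3*(c + g)**3 (U(c, g) = ((c + g)*(g - 11))**3 = ((c + g)*(-11 + g))**3 = ((-11 + g)*(c + g))**3 = (-11 + g)**3*(c + g)**3)
-411 + U(-3 + 2*n, 7)*12**2 = -411 + ((-11 + 7)**3*((-3 + 2*(-1)) + 7)**3)*12**2 = -411 + ((-4)**3*((-3 - 2) + 7)**3)*144 = -411 - 64*(-5 + 7)**3*144 = -411 - 64*2**3*144 = -411 - 64*8*144 = -411 - 512*144 = -411 - 73728 = -74139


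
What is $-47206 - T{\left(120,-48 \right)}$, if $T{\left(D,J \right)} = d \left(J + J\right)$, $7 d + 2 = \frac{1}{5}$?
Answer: $- \frac{1653074}{35} \approx -47231.0$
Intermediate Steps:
$d = - \frac{9}{35}$ ($d = - \frac{2}{7} + \frac{1}{7 \cdot 5} = - \frac{2}{7} + \frac{1}{7} \cdot \frac{1}{5} = - \frac{2}{7} + \frac{1}{35} = - \frac{9}{35} \approx -0.25714$)
$T{\left(D,J \right)} = - \frac{18 J}{35}$ ($T{\left(D,J \right)} = - \frac{9 \left(J + J\right)}{35} = - \frac{9 \cdot 2 J}{35} = - \frac{18 J}{35}$)
$-47206 - T{\left(120,-48 \right)} = -47206 - \left(- \frac{18}{35}\right) \left(-48\right) = -47206 - \frac{864}{35} = - \frac{1653074}{35}$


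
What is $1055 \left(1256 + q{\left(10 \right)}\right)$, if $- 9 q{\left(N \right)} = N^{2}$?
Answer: $\frac{11820220}{9} \approx 1.3134 \cdot 10^{6}$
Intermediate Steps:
$q{\left(N \right)} = - \frac{N^{2}}{9}$
$1055 \left(1256 + q{\left(10 \right)}\right) = 1055 \left(1256 - \frac{10^{2}}{9}\right) = 1055 \left(1256 - \frac{100}{9}\right) = 1055 \cdot \frac{11204}{9} = \frac{11820220}{9}$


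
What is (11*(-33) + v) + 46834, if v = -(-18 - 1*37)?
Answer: 46526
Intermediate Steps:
v = 55 (v = -(-18 - 37) = -1*(-55) = 55)
(11*(-33) + v) + 46834 = (11*(-33) + 55) + 46834 = (-363 + 55) + 46834 = -308 + 46834 = 46526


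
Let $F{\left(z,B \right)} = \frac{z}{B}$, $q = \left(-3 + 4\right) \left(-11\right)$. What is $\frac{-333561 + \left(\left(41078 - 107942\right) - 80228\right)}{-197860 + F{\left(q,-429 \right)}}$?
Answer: $\frac{18745467}{7716539} \approx 2.4293$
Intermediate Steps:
$q = -11$ ($q = 1 \left(-11\right) = -11$)
$\frac{-333561 + \left(\left(41078 - 107942\right) - 80228\right)}{-197860 + F{\left(q,-429 \right)}} = \frac{-333561 + \left(\left(41078 - 107942\right) - 80228\right)}{-197860 - \frac{11}{-429}} = \frac{-333561 - 147092}{-197860 - - \frac{1}{39}} = \frac{-333561 - 147092}{-197860 + \frac{1}{39}} = - \frac{480653}{- \frac{7716539}{39}} = \left(-480653\right) \left(- \frac{39}{7716539}\right) = \frac{18745467}{7716539}$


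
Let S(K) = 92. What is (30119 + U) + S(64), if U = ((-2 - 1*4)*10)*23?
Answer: 28831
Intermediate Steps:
U = -1380 (U = ((-2 - 4)*10)*23 = -6*10*23 = -60*23 = -1380)
(30119 + U) + S(64) = (30119 - 1380) + 92 = 28739 + 92 = 28831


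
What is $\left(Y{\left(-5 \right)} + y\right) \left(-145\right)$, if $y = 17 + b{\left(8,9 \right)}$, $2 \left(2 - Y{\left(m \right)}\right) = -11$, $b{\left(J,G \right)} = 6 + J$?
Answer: $- \frac{11165}{2} \approx -5582.5$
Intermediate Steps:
$Y{\left(m \right)} = \frac{15}{2}$ ($Y{\left(m \right)} = 2 - - \frac{11}{2} = 2 + \frac{11}{2} = \frac{15}{2}$)
$y = 31$ ($y = 17 + \left(6 + 8\right) = 17 + 14 = 31$)
$\left(Y{\left(-5 \right)} + y\right) \left(-145\right) = \left(\frac{15}{2} + 31\right) \left(-145\right) = \frac{77}{2} \left(-145\right) = - \frac{11165}{2}$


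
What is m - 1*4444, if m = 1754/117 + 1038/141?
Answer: -24314636/5499 ≈ -4421.6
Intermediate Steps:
m = 122920/5499 (m = 1754*(1/117) + 1038*(1/141) = 1754/117 + 346/47 = 122920/5499 ≈ 22.353)
m - 1*4444 = 122920/5499 - 1*4444 = 122920/5499 - 4444 = -24314636/5499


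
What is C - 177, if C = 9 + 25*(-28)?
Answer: -868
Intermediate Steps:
C = -691 (C = 9 - 700 = -691)
C - 177 = -691 - 177 = -868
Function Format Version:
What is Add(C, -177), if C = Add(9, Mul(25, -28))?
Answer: -868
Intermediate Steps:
C = -691 (C = Add(9, -700) = -691)
Add(C, -177) = Add(-691, -177) = -868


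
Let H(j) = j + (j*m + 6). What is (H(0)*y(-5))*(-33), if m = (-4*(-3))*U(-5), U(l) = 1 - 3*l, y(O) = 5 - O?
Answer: -1980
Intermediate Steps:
m = 192 (m = (-4*(-3))*(1 - 3*(-5)) = 12*(1 + 15) = 12*16 = 192)
H(j) = 6 + 193*j (H(j) = j + (j*192 + 6) = j + (192*j + 6) = j + (6 + 192*j) = 6 + 193*j)
(H(0)*y(-5))*(-33) = ((6 + 193*0)*(5 - 1*(-5)))*(-33) = ((6 + 0)*(5 + 5))*(-33) = (6*10)*(-33) = 60*(-33) = -1980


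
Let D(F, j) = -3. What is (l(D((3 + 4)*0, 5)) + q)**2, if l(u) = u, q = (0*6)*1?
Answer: 9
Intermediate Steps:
q = 0 (q = 0*1 = 0)
(l(D((3 + 4)*0, 5)) + q)**2 = (-3 + 0)**2 = (-3)**2 = 9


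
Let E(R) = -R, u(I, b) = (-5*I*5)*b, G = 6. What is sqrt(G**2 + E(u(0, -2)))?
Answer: 6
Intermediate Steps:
u(I, b) = -25*I*b (u(I, b) = (-25*I)*b = -25*I*b)
sqrt(G**2 + E(u(0, -2))) = sqrt(6**2 - (-25)*0*(-2)) = sqrt(36 - 1*0) = sqrt(36 + 0) = sqrt(36) = 6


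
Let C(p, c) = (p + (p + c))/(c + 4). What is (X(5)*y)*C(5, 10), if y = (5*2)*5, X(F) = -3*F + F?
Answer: -5000/7 ≈ -714.29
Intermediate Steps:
C(p, c) = (c + 2*p)/(4 + c) (C(p, c) = (p + (c + p))/(4 + c) = (c + 2*p)/(4 + c))
X(F) = -2*F
y = 50 (y = 10*5 = 50)
(X(5)*y)*C(5, 10) = (-2*5*50)*((10 + 2*5)/(4 + 10)) = (-10*50)*((10 + 10)/14) = -250*20/7 = -500*10/7 = -5000/7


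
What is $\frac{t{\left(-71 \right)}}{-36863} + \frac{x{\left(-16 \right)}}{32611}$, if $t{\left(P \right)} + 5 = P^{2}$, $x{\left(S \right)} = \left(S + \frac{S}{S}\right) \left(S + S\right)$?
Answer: $- \frac{146534756}{1202139293} \approx -0.12189$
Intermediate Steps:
$x{\left(S \right)} = 2 S \left(1 + S\right)$ ($x{\left(S \right)} = \left(S + 1\right) 2 S = \left(1 + S\right) 2 S = 2 S \left(1 + S\right)$)
$t{\left(P \right)} = -5 + P^{2}$
$\frac{t{\left(-71 \right)}}{-36863} + \frac{x{\left(-16 \right)}}{32611} = \frac{-5 + \left(-71\right)^{2}}{-36863} + \frac{2 \left(-16\right) \left(1 - 16\right)}{32611} = \left(-5 + 5041\right) \left(- \frac{1}{36863}\right) + 2 \left(-16\right) \left(-15\right) \frac{1}{32611} = 5036 \left(- \frac{1}{36863}\right) + 480 \cdot \frac{1}{32611} = - \frac{5036}{36863} + \frac{480}{32611} = - \frac{146534756}{1202139293}$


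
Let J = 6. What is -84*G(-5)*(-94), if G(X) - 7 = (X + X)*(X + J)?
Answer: -23688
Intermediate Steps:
G(X) = 7 + 2*X*(6 + X) (G(X) = 7 + (X + X)*(X + 6) = 7 + (2*X)*(6 + X) = 7 + 2*X*(6 + X))
-84*G(-5)*(-94) = -84*(7 + 2*(-5)² + 12*(-5))*(-94) = -84*(7 + 2*25 - 60)*(-94) = -84*(7 + 50 - 60)*(-94) = -84*(-3)*(-94) = 252*(-94) = -23688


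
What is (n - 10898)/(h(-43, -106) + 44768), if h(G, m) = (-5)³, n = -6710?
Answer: -17608/44643 ≈ -0.39442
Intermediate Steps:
h(G, m) = -125
(n - 10898)/(h(-43, -106) + 44768) = (-6710 - 10898)/(-125 + 44768) = -17608/44643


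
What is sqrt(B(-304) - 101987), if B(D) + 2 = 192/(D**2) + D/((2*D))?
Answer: I*sqrt(147271391)/38 ≈ 319.36*I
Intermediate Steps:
B(D) = -3/2 + 192/D**2 (B(D) = -2 + (192/(D**2) + D/((2*D))) = -2 + (192/D**2 + D*(1/(2*D))) = -2 + (192/D**2 + 1/2) = -2 + (1/2 + 192/D**2) = -3/2 + 192/D**2)
sqrt(B(-304) - 101987) = sqrt((-3/2 + 192/(-304)**2) - 101987) = sqrt((-3/2 + 192*(1/92416)) - 101987) = sqrt((-3/2 + 3/1444) - 101987) = sqrt(-2163/1444 - 101987) = sqrt(-147271391/1444) = I*sqrt(147271391)/38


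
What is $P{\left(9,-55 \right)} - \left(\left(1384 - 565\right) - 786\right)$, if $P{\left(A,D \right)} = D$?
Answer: $-88$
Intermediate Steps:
$P{\left(9,-55 \right)} - \left(\left(1384 - 565\right) - 786\right) = -55 - \left(\left(1384 - 565\right) - 786\right) = -55 - \left(819 - 786\right) = -55 - 33 = -88$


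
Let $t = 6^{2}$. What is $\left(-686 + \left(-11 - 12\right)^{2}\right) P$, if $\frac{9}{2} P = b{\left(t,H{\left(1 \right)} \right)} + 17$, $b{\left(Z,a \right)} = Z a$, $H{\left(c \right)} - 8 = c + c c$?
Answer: $- \frac{118378}{9} \approx -13153.0$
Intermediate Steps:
$H{\left(c \right)} = 8 + c + c^{2}$ ($H{\left(c \right)} = 8 + \left(c + c c\right) = 8 + \left(c + c^{2}\right) = 8 + c + c^{2}$)
$t = 36$
$P = \frac{754}{9}$ ($P = \frac{2 \left(36 \left(8 + 1 + 1^{2}\right) + 17\right)}{9} = \frac{2 \left(36 \left(8 + 1 + 1\right) + 17\right)}{9} = \frac{2 \left(36 \cdot 10 + 17\right)}{9} = \frac{2 \left(360 + 17\right)}{9} = \frac{2}{9} \cdot 377 = \frac{754}{9} \approx 83.778$)
$\left(-686 + \left(-11 - 12\right)^{2}\right) P = \left(-686 + \left(-11 - 12\right)^{2}\right) \frac{754}{9} = \left(-686 + \left(-23\right)^{2}\right) \frac{754}{9} = \left(-686 + 529\right) \frac{754}{9} = \left(-157\right) \frac{754}{9} = - \frac{118378}{9}$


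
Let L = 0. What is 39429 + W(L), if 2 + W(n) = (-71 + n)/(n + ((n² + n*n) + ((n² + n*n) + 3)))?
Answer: 118210/3 ≈ 39403.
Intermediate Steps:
W(n) = -2 + (-71 + n)/(3 + n + 4*n²) (W(n) = -2 + (-71 + n)/(n + ((n² + n*n) + ((n² + n*n) + 3))) = -2 + (-71 + n)/(n + ((n² + n²) + ((n² + n²) + 3))) = -2 + (-71 + n)/(n + (2*n² + (2*n² + 3))) = -2 + (-71 + n)/(n + (2*n² + (3 + 2*n²))) = -2 + (-71 + n)/(n + (3 + 4*n²)) = -2 + (-71 + n)/(3 + n + 4*n²))
39429 + W(L) = 39429 + (-77 - 1*0 - 8*0²)/(3 + 0 + 4*0²) = 39429 + (-77 + 0 - 8*0)/(3 + 0 + 4*0) = 39429 + (-77 + 0 + 0)/(3 + 0 + 0) = 39429 - 77/3 = 118210/3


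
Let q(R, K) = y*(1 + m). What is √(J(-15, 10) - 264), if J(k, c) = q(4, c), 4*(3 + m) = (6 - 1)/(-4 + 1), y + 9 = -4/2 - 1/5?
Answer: I*√53310/15 ≈ 15.393*I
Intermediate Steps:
y = -56/5 (y = -9 + (-4/2 - 1/5) = -9 + (-4*½ - 1*⅕) = -9 + (-2 - ⅕) = -9 - 11/5 = -56/5 ≈ -11.200)
m = -41/12 (m = -3 + ((6 - 1)/(-4 + 1))/4 = -3 + (5/(-3))/4 = -3 + (5*(-⅓))/4 = -3 + (¼)*(-5/3) = -3 - 5/12 = -41/12 ≈ -3.4167)
q(R, K) = 406/15 (q(R, K) = -56*(1 - 41/12)/5 = -56/5*(-29/12) = 406/15)
J(k, c) = 406/15
√(J(-15, 10) - 264) = √(406/15 - 264) = √(-3554/15) = I*√53310/15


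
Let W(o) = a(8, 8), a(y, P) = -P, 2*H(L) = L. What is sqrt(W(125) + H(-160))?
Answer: 2*I*sqrt(22) ≈ 9.3808*I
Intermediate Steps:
H(L) = L/2
W(o) = -8 (W(o) = -1*8 = -8)
sqrt(W(125) + H(-160)) = sqrt(-8 + (1/2)*(-160)) = sqrt(-8 - 80) = sqrt(-88) = 2*I*sqrt(22)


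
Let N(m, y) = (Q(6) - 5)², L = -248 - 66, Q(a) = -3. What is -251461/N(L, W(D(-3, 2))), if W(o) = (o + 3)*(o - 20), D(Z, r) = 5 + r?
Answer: -251461/64 ≈ -3929.1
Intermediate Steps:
W(o) = (-20 + o)*(3 + o) (W(o) = (3 + o)*(-20 + o) = (-20 + o)*(3 + o))
L = -314
N(m, y) = 64 (N(m, y) = (-3 - 5)² = (-8)² = 64)
-251461/N(L, W(D(-3, 2))) = -251461/64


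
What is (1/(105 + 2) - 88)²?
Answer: 88642225/11449 ≈ 7742.4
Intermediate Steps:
(1/(105 + 2) - 88)² = (1/107 - 88)² = (-9415/107)² = 88642225/11449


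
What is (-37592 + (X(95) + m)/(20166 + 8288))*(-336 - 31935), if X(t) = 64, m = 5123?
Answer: 99476295033/82 ≈ 1.2131e+9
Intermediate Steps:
(-37592 + (X(95) + m)/(20166 + 8288))*(-336 - 31935) = (-37592 + (64 + 5123)/(20166 + 8288))*(-336 - 31935) = (-37592 + 5187/28454)*(-32271) = -1069637581/28454*(-32271) = 99476295033/82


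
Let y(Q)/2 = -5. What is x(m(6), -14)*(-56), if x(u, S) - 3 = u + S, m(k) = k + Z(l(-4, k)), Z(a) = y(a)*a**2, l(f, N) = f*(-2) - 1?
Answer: 27720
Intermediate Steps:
l(f, N) = -1 - 2*f (l(f, N) = -2*f - 1 = -1 - 2*f)
y(Q) = -10 (y(Q) = 2*(-5) = -10)
Z(a) = -10*a**2
m(k) = -490 + k (m(k) = k - 10*(-1 - 2*(-4))**2 = k - 10*(-1 + 8)**2 = k - 10*7**2 = k - 10*49 = k - 490 = -490 + k)
x(u, S) = 3 + S + u (x(u, S) = 3 + (u + S) = 3 + (S + u) = 3 + S + u)
x(m(6), -14)*(-56) = (3 - 14 + (-490 + 6))*(-56) = (3 - 14 - 484)*(-56) = -495*(-56) = 27720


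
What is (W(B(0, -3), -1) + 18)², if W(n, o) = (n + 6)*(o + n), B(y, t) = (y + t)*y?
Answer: 144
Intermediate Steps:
B(y, t) = y*(t + y) (B(y, t) = (t + y)*y = y*(t + y))
W(n, o) = (6 + n)*(n + o)
(W(B(0, -3), -1) + 18)² = (((0*(-3 + 0))² + 6*(0*(-3 + 0)) + 6*(-1) + (0*(-3 + 0))*(-1)) + 18)² = (((0*(-3))² + 6*(0*(-3)) - 6 + (0*(-3))*(-1)) + 18)² = ((0² + 6*0 - 6 + 0*(-1)) + 18)² = ((0 + 0 - 6 + 0) + 18)² = (-6 + 18)² = 12² = 144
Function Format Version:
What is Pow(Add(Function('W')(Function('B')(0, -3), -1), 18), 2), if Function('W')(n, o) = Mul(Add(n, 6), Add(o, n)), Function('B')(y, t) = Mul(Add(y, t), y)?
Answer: 144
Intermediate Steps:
Function('B')(y, t) = Mul(y, Add(t, y)) (Function('B')(y, t) = Mul(Add(t, y), y) = Mul(y, Add(t, y)))
Function('W')(n, o) = Mul(Add(6, n), Add(n, o))
Pow(Add(Function('W')(Function('B')(0, -3), -1), 18), 2) = Pow(Add(Add(Pow(Mul(0, Add(-3, 0)), 2), Mul(6, Mul(0, Add(-3, 0))), Mul(6, -1), Mul(Mul(0, Add(-3, 0)), -1)), 18), 2) = Pow(Add(Add(Pow(Mul(0, -3), 2), Mul(6, Mul(0, -3)), -6, Mul(Mul(0, -3), -1)), 18), 2) = Pow(Add(Add(Pow(0, 2), Mul(6, 0), -6, Mul(0, -1)), 18), 2) = Pow(Add(Add(0, 0, -6, 0), 18), 2) = Pow(Add(-6, 18), 2) = Pow(12, 2) = 144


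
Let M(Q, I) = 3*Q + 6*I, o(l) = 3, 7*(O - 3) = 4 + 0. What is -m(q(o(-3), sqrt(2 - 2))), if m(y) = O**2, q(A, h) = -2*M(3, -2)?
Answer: -625/49 ≈ -12.755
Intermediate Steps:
O = 25/7 (O = 3 + (4 + 0)/7 = 3 + (1/7)*4 = 3 + 4/7 = 25/7 ≈ 3.5714)
q(A, h) = 6 (q(A, h) = -2*(3*3 + 6*(-2)) = -2*(9 - 12) = -2*(-3) = 6)
m(y) = 625/49 (m(y) = (25/7)**2 = 625/49)
-m(q(o(-3), sqrt(2 - 2))) = -1*625/49 = -625/49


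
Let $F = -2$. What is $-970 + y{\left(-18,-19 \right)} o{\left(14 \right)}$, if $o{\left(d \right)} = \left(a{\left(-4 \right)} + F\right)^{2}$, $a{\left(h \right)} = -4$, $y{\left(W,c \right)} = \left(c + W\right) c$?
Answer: $24338$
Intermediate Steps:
$y{\left(W,c \right)} = c \left(W + c\right)$ ($y{\left(W,c \right)} = \left(W + c\right) c = c \left(W + c\right)$)
$o{\left(d \right)} = 36$ ($o{\left(d \right)} = \left(-4 - 2\right)^{2} = \left(-6\right)^{2} = 36$)
$-970 + y{\left(-18,-19 \right)} o{\left(14 \right)} = -970 + - 19 \left(-18 - 19\right) 36 = -970 + \left(-19\right) \left(-37\right) 36 = -970 + 703 \cdot 36 = -970 + 25308 = 24338$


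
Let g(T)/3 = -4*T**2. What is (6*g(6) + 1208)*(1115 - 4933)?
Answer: 5284112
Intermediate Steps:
g(T) = -12*T**2 (g(T) = 3*(-4*T**2) = -12*T**2)
(6*g(6) + 1208)*(1115 - 4933) = (6*(-12*6**2) + 1208)*(1115 - 4933) = (6*(-12*36) + 1208)*(-3818) = (6*(-432) + 1208)*(-3818) = (-2592 + 1208)*(-3818) = -1384*(-3818) = 5284112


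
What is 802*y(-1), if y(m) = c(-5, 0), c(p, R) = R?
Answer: 0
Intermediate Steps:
y(m) = 0
802*y(-1) = 802*0 = 0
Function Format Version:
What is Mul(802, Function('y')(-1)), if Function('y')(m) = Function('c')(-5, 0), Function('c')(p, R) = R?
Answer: 0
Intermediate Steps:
Function('y')(m) = 0
Mul(802, Function('y')(-1)) = Mul(802, 0) = 0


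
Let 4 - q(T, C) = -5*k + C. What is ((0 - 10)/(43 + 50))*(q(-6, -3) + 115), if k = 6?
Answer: -1520/93 ≈ -16.344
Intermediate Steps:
q(T, C) = 34 - C (q(T, C) = 4 - (-5*6 + C) = 4 - (-30 + C) = 4 + (30 - C) = 34 - C)
((0 - 10)/(43 + 50))*(q(-6, -3) + 115) = ((0 - 10)/(43 + 50))*((34 - 1*(-3)) + 115) = (-10/93)*((34 + 3) + 115) = (-10*1/93)*(37 + 115) = -10/93*152 = -1520/93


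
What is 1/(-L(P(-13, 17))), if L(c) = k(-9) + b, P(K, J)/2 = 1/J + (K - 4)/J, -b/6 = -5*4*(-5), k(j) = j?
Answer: 1/609 ≈ 0.0016420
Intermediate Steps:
b = -600 (b = -6*(-5*4)*(-5) = -(-120)*(-5) = -6*100 = -600)
P(K, J) = 2/J + 2*(-4 + K)/J (P(K, J) = 2*(1/J + (K - 4)/J) = 2*(1/J + (-4 + K)/J) = 2/J + 2*(-4 + K)/J)
L(c) = -609 (L(c) = -9 - 600 = -609)
1/(-L(P(-13, 17))) = 1/(-1*(-609)) = 1/609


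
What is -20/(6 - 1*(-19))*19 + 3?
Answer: -61/5 ≈ -12.200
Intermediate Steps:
-20/(6 - 1*(-19))*19 + 3 = -20/(6 + 19)*19 + 3 = -20/25*19 + 3 = -20*1/25*19 + 3 = -⅘*19 + 3 = -76/5 + 3 = -61/5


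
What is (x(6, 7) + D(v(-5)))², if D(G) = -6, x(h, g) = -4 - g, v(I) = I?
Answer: 289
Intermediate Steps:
(x(6, 7) + D(v(-5)))² = ((-4 - 1*7) - 6)² = ((-4 - 7) - 6)² = (-11 - 6)² = (-17)² = 289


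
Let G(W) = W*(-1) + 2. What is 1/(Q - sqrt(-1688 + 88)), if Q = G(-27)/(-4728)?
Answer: -137112/35766375241 + 894159360*I/35766375241 ≈ -3.8335e-6 + 0.025*I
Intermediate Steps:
G(W) = 2 - W (G(W) = -W + 2 = 2 - W)
Q = -29/4728 (Q = (2 - 1*(-27))/(-4728) = (2 + 27)*(-1/4728) = 29*(-1/4728) = -29/4728 ≈ -0.0061337)
1/(Q - sqrt(-1688 + 88)) = 1/(-29/4728 - sqrt(-1688 + 88)) = 1/(-29/4728 - sqrt(-1600)) = 1/(-29/4728 - 40*I) = 22353984*(-29/4728 + 40*I)/35766375241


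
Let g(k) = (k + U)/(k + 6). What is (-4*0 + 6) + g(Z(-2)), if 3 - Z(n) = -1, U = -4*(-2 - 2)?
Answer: 8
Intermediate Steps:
U = 16 (U = -4*(-4) = 16)
Z(n) = 4 (Z(n) = 3 - 1*(-1) = 3 + 1 = 4)
g(k) = (16 + k)/(6 + k) (g(k) = (k + 16)/(k + 6) = (16 + k)/(6 + k))
(-4*0 + 6) + g(Z(-2)) = (-4*0 + 6) + (16 + 4)/(6 + 4) = (0 + 6) + 20/10 = 6 + (⅒)*20 = 6 + 2 = 8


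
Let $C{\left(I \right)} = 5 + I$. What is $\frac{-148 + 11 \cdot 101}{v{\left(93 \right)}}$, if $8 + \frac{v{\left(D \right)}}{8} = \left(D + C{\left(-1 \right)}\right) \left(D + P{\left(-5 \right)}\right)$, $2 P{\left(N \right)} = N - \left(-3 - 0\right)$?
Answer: $\frac{321}{23776} \approx 0.013501$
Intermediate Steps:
$P{\left(N \right)} = \frac{3}{2} + \frac{N}{2}$ ($P{\left(N \right)} = \frac{N - \left(-3 - 0\right)}{2} = \frac{N - \left(-3 + 0\right)}{2} = \frac{N - -3}{2} = \frac{N + 3}{2} = \frac{3 + N}{2} = \frac{3}{2} + \frac{N}{2}$)
$v{\left(D \right)} = -64 + 8 \left(-1 + D\right) \left(4 + D\right)$ ($v{\left(D \right)} = -64 + 8 \left(D + \left(5 - 1\right)\right) \left(D + \left(\frac{3}{2} + \frac{1}{2} \left(-5\right)\right)\right) = -64 + 8 \left(D + 4\right) \left(D + \left(\frac{3}{2} - \frac{5}{2}\right)\right) = -64 + 8 \left(4 + D\right) \left(D - 1\right) = -64 + 8 \left(4 + D\right) \left(-1 + D\right) = -64 + 8 \left(-1 + D\right) \left(4 + D\right)$)
$\frac{-148 + 11 \cdot 101}{v{\left(93 \right)}} = \frac{-148 + 11 \cdot 101}{-96 + 8 \cdot 93^{2} + 24 \cdot 93} = \frac{-148 + 1111}{-96 + 8 \cdot 8649 + 2232} = \frac{963}{-96 + 69192 + 2232} = \frac{963}{71328} = 963 \cdot \frac{1}{71328} = \frac{321}{23776}$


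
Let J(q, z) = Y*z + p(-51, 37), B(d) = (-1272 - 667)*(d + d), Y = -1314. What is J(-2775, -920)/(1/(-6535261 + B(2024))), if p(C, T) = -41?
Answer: -17388342719387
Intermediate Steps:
B(d) = -3878*d
J(q, z) = -41 - 1314*z (J(q, z) = -1314*z - 41 = -41 - 1314*z)
J(-2775, -920)/(1/(-6535261 + B(2024))) = (-41 - 1314*(-920))/(1/(-6535261 - 3878*2024)) = (-41 + 1208880)/(1/(-6535261 - 7849072)) = 1208839/(1/(-14384333)) = 1208839/(-1/14384333) = 1208839*(-14384333) = -17388342719387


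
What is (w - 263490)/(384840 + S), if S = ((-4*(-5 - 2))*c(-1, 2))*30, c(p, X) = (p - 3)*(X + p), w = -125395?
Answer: -77777/76296 ≈ -1.0194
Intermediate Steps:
c(p, X) = (-3 + p)*(X + p)
S = -3360 (S = ((-4*(-5 - 2))*((-1)**2 - 3*2 - 3*(-1) + 2*(-1)))*30 = ((-4*(-7))*(1 - 6 + 3 - 2))*30 = (28*(-4))*30 = -112*30 = -3360)
(w - 263490)/(384840 + S) = (-125395 - 263490)/(384840 - 3360) = -388885/381480 = -388885*1/381480 = -77777/76296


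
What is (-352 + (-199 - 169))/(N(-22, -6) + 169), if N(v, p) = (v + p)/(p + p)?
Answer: -1080/257 ≈ -4.2023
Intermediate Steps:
N(v, p) = (p + v)/(2*p) (N(v, p) = (p + v)/((2*p)) = (p + v)*(1/(2*p)) = (p + v)/(2*p))
(-352 + (-199 - 169))/(N(-22, -6) + 169) = (-352 + (-199 - 169))/((½)*(-6 - 22)/(-6) + 169) = (-352 - 368)/((½)*(-⅙)*(-28) + 169) = -720/(7/3 + 169) = -720/514/3 = -720*3/514 = -1080/257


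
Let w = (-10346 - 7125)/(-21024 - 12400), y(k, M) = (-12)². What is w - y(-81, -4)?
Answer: -4795585/33424 ≈ -143.48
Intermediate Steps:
y(k, M) = 144
w = 17471/33424 (w = -17471/(-33424) = -17471*(-1/33424) = 17471/33424 ≈ 0.52271)
w - y(-81, -4) = 17471/33424 - 1*144 = 17471/33424 - 144 = -4795585/33424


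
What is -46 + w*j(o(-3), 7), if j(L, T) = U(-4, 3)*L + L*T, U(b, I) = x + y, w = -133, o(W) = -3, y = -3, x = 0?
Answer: 1550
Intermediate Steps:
U(b, I) = -3 (U(b, I) = 0 - 3 = -3)
j(L, T) = -3*L + L*T
-46 + w*j(o(-3), 7) = -46 - (-399)*(-3 + 7) = -46 - (-399)*4 = -46 - 133*(-12) = -46 + 1596 = 1550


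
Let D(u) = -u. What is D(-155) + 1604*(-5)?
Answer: -7865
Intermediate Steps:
D(-155) + 1604*(-5) = -1*(-155) + 1604*(-5) = 155 - 8020 = -7865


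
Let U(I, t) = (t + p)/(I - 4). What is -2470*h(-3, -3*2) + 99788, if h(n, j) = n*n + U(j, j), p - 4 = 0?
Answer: 77064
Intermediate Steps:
p = 4 (p = 4 + 0 = 4)
U(I, t) = (4 + t)/(-4 + I) (U(I, t) = (t + 4)/(I - 4) = (4 + t)/(-4 + I))
h(n, j) = n**2 + (4 + j)/(-4 + j) (h(n, j) = n*n + (4 + j)/(-4 + j) = n**2 + (4 + j)/(-4 + j))
-2470*h(-3, -3*2) + 99788 = -2470*(4 - 3*2 + (-3)**2*(-4 - 3*2))/(-4 - 3*2) + 99788 = -2470*(4 - 6 + 9*(-4 - 6))/(-4 - 6) + 99788 = -2470*(4 - 6 + 9*(-10))/(-10) + 99788 = -(-247)*(4 - 6 - 90) + 99788 = -(-247)*(-92) + 99788 = -2470*46/5 + 99788 = -22724 + 99788 = 77064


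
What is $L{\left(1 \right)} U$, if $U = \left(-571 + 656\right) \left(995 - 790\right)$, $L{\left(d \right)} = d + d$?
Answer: $34850$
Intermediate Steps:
$L{\left(d \right)} = 2 d$
$U = 17425$ ($U = 85 \cdot 205 = 17425$)
$L{\left(1 \right)} U = 2 \cdot 1 \cdot 17425 = 2 \cdot 17425 = 34850$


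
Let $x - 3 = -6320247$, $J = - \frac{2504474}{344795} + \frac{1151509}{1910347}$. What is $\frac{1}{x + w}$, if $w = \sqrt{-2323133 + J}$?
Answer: $- \frac{1040751567670425765}{6577804233609903322368127} - \frac{i \sqrt{251977503006719095644686899955}}{13155608467219806644736254} \approx -1.5822 \cdot 10^{-7} - 3.8157 \cdot 10^{-11} i$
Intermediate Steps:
$J = - \frac{4387379846823}{658678093865}$ ($J = \left(-2504474\right) \frac{1}{344795} + 1151509 \cdot \frac{1}{1910347} = - \frac{2504474}{344795} + \frac{1151509}{1910347} = - \frac{4387379846823}{658678093865} \approx -6.6609$)
$w = \frac{2 i \sqrt{251977503006719095644686899955}}{658678093865}$ ($w = \sqrt{-2323133 - \frac{4387379846823}{658678093865}} = \sqrt{- \frac{1530201203614725868}{658678093865}} = \frac{2 i \sqrt{251977503006719095644686899955}}{658678093865} \approx 1524.2 i$)
$x = -6320244$ ($x = 3 - 6320247 = -6320244$)
$\frac{1}{x + w} = \frac{1}{-6320244 + \frac{2 i \sqrt{251977503006719095644686899955}}{658678093865}}$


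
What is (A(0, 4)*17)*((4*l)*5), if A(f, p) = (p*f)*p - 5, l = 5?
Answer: -8500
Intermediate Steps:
A(f, p) = -5 + f*p**2 (A(f, p) = (f*p)*p - 5 = f*p**2 - 5 = -5 + f*p**2)
(A(0, 4)*17)*((4*l)*5) = ((-5 + 0*4**2)*17)*((4*5)*5) = ((-5 + 0*16)*17)*(20*5) = ((-5 + 0)*17)*100 = -5*17*100 = -85*100 = -8500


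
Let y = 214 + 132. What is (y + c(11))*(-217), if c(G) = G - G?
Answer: -75082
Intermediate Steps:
c(G) = 0
y = 346
(y + c(11))*(-217) = (346 + 0)*(-217) = 346*(-217) = -75082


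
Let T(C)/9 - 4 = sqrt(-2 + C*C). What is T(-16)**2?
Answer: 21870 + 648*sqrt(254) ≈ 32197.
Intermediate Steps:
T(C) = 36 + 9*sqrt(-2 + C**2) (T(C) = 36 + 9*sqrt(-2 + C*C) = 36 + 9*sqrt(-2 + C**2))
T(-16)**2 = (36 + 9*sqrt(-2 + (-16)**2))**2 = (36 + 9*sqrt(-2 + 256))**2 = (36 + 9*sqrt(254))**2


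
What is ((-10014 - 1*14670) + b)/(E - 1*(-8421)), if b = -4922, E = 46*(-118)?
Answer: -29606/2993 ≈ -9.8918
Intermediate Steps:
E = -5428
((-10014 - 1*14670) + b)/(E - 1*(-8421)) = ((-10014 - 1*14670) - 4922)/(-5428 - 1*(-8421)) = ((-10014 - 14670) - 4922)/(-5428 + 8421) = (-24684 - 4922)/2993 = -29606*1/2993 = -29606/2993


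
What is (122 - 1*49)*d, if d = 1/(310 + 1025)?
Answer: 73/1335 ≈ 0.054682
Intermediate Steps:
d = 1/1335 ≈ 0.00074906
(122 - 1*49)*d = (122 - 1*49)*(1/1335) = (122 - 49)*(1/1335) = 73*(1/1335) = 73/1335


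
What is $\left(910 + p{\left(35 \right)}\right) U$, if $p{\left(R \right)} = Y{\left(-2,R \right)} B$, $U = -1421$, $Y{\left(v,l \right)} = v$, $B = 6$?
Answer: $-1276058$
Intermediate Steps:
$p{\left(R \right)} = -12$ ($p{\left(R \right)} = \left(-2\right) 6 = -12$)
$\left(910 + p{\left(35 \right)}\right) U = \left(910 - 12\right) \left(-1421\right) = 898 \left(-1421\right) = -1276058$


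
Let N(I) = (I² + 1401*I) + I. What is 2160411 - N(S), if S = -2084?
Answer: 739123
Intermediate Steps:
N(I) = I² + 1402*I
2160411 - N(S) = 2160411 - (-2084)*(1402 - 2084) = 2160411 - (-2084)*(-682) = 2160411 - 1*1421288 = 2160411 - 1421288 = 739123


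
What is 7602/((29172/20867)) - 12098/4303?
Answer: 795146837/146302 ≈ 5435.0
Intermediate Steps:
7602/((29172/20867)) - 12098/4303 = 7602/((29172*(1/20867))) - 12098*1/4303 = 7602/(2652/1897) - 12098/4303 = 7602*(1897/2652) - 12098/4303 = 2403499/442 - 12098/4303 = 795146837/146302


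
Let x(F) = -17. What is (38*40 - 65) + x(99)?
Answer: 1438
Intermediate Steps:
(38*40 - 65) + x(99) = (38*40 - 65) - 17 = (1520 - 65) - 17 = 1455 - 17 = 1438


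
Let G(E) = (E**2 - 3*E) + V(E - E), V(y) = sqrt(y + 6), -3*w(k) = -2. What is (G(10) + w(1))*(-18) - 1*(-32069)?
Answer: 30797 - 18*sqrt(6) ≈ 30753.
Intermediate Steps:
w(k) = 2/3 (w(k) = -1/3*(-2) = 2/3)
V(y) = sqrt(6 + y)
G(E) = sqrt(6) + E**2 - 3*E (G(E) = (E**2 - 3*E) + sqrt(6 + (E - E)) = (E**2 - 3*E) + sqrt(6 + 0) = (E**2 - 3*E) + sqrt(6) = sqrt(6) + E**2 - 3*E)
(G(10) + w(1))*(-18) - 1*(-32069) = ((sqrt(6) + 10**2 - 3*10) + 2/3)*(-18) - 1*(-32069) = ((sqrt(6) + 100 - 30) + 2/3)*(-18) + 32069 = ((70 + sqrt(6)) + 2/3)*(-18) + 32069 = (212/3 + sqrt(6))*(-18) + 32069 = (-1272 - 18*sqrt(6)) + 32069 = 30797 - 18*sqrt(6)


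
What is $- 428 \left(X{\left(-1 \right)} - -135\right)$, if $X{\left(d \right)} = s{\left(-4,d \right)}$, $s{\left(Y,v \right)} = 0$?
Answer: $-57780$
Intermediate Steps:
$X{\left(d \right)} = 0$
$- 428 \left(X{\left(-1 \right)} - -135\right) = - 428 \left(0 - -135\right) = - 428 \left(0 + \left(-46 + 181\right)\right) = - 428 \left(0 + 135\right) = \left(-428\right) 135 = -57780$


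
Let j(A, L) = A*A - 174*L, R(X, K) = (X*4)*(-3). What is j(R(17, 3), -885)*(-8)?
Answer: -1564848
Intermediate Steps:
R(X, K) = -12*X (R(X, K) = (4*X)*(-3) = -12*X)
j(A, L) = A**2 - 174*L
j(R(17, 3), -885)*(-8) = ((-12*17)**2 - 174*(-885))*(-8) = ((-204)**2 + 153990)*(-8) = (41616 + 153990)*(-8) = 195606*(-8) = -1564848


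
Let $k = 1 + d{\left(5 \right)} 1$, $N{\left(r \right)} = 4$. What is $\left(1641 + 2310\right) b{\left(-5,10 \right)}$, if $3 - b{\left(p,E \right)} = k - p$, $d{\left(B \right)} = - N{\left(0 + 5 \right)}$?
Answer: $3951$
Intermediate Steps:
$d{\left(B \right)} = -4$ ($d{\left(B \right)} = \left(-1\right) 4 = -4$)
$k = -3$ ($k = 1 - 4 = -3$)
$b{\left(p,E \right)} = 6 + p$ ($b{\left(p,E \right)} = 3 - \left(-3 - p\right) = 3 + \left(3 + p\right) = 6 + p$)
$\left(1641 + 2310\right) b{\left(-5,10 \right)} = \left(1641 + 2310\right) \left(6 - 5\right) = 3951 \cdot 1 = 3951$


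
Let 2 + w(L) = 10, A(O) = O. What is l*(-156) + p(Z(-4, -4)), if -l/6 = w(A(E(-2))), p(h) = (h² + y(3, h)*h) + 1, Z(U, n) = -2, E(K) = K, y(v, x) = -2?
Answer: 7497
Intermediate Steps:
w(L) = 8 (w(L) = -2 + 10 = 8)
p(h) = 1 + h² - 2*h (p(h) = (h² - 2*h) + 1 = 1 + h² - 2*h)
l = -48 (l = -6*8 = -48)
l*(-156) + p(Z(-4, -4)) = -48*(-156) + (1 + (-2)² - 2*(-2)) = 7488 + (1 + 4 + 4) = 7488 + 9 = 7497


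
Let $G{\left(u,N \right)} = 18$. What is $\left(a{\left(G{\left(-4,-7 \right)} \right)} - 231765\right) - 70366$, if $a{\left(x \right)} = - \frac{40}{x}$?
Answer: $- \frac{2719199}{9} \approx -3.0213 \cdot 10^{5}$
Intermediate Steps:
$\left(a{\left(G{\left(-4,-7 \right)} \right)} - 231765\right) - 70366 = \left(- \frac{40}{18} - 231765\right) - 70366 = \left(\left(-40\right) \frac{1}{18} - 231765\right) - 70366 = \left(- \frac{20}{9} - 231765\right) - 70366 = - \frac{2085905}{9} - 70366 = - \frac{2719199}{9}$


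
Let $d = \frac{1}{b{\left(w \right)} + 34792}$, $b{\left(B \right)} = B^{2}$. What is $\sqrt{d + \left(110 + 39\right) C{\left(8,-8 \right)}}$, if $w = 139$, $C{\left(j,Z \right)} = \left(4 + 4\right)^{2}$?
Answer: $\frac{\sqrt{27923475163297}}{54113} \approx 97.652$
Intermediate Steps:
$C{\left(j,Z \right)} = 64$ ($C{\left(j,Z \right)} = 8^{2} = 64$)
$d = \frac{1}{54113}$ ($d = \frac{1}{139^{2} + 34792} = \frac{1}{19321 + 34792} = \frac{1}{54113} \approx 1.848 \cdot 10^{-5}$)
$\sqrt{d + \left(110 + 39\right) C{\left(8,-8 \right)}} = \sqrt{\frac{1}{54113} + \left(110 + 39\right) 64} = \sqrt{\frac{1}{54113} + 149 \cdot 64} = \sqrt{\frac{1}{54113} + 9536} = \sqrt{\frac{516021569}{54113}} = \frac{\sqrt{27923475163297}}{54113}$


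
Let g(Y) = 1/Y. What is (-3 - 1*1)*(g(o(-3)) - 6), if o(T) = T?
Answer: 76/3 ≈ 25.333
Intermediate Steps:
(-3 - 1*1)*(g(o(-3)) - 6) = (-3 - 1*1)*(1/(-3) - 6) = (-3 - 1)*(-1/3 - 6) = -4*(-19/3) = 76/3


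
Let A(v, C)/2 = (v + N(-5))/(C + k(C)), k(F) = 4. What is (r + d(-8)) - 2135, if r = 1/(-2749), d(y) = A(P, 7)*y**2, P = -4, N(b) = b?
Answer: -67727124/30239 ≈ -2239.7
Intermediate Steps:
A(v, C) = 2*(-5 + v)/(4 + C) (A(v, C) = 2*((v - 5)/(C + 4)) = 2*((-5 + v)/(4 + C)) = 2*(-5 + v)/(4 + C))
d(y) = -18*y**2/11 (d(y) = (2*(-5 - 4)/(4 + 7))*y**2 = (2*(-9)/11)*y**2 = (2*(1/11)*(-9))*y**2 = -18*y**2/11)
r = -1/2749 ≈ -0.00036377
(r + d(-8)) - 2135 = (-1/2749 - 18/11*(-8)**2) - 2135 = (-1/2749 - 18/11*64) - 2135 = (-1/2749 - 1152/11) - 2135 = -3166859/30239 - 2135 = -67727124/30239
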